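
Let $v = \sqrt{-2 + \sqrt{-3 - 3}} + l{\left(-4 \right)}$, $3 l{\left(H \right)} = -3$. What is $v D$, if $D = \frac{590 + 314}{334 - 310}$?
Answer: $- \frac{113}{3} + \frac{113 \sqrt{-2 + i \sqrt{6}}}{3} \approx -8.9524 + 60.515 i$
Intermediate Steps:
$D = \frac{113}{3}$ ($D = \frac{904}{24} = 904 \cdot \frac{1}{24} = \frac{113}{3} \approx 37.667$)
$l{\left(H \right)} = -1$ ($l{\left(H \right)} = \frac{1}{3} \left(-3\right) = -1$)
$v = -1 + \sqrt{-2 + i \sqrt{6}}$ ($v = \sqrt{-2 + \sqrt{-3 - 3}} - 1 = \sqrt{-2 + \sqrt{-6}} - 1 = \sqrt{-2 + i \sqrt{6}} - 1 = -1 + \sqrt{-2 + i \sqrt{6}} \approx -0.23768 + 1.6066 i$)
$v D = \left(-1 + \sqrt{-2 + i \sqrt{6}}\right) \frac{113}{3} = - \frac{113}{3} + \frac{113 \sqrt{-2 + i \sqrt{6}}}{3}$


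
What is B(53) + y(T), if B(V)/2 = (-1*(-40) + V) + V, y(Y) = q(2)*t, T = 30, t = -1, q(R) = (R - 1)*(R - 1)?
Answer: 291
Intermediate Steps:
q(R) = (-1 + R)² (q(R) = (-1 + R)*(-1 + R) = (-1 + R)²)
y(Y) = -1 (y(Y) = (-1 + 2)²*(-1) = 1²*(-1) = 1*(-1) = -1)
B(V) = 80 + 4*V (B(V) = 2*((-1*(-40) + V) + V) = 2*((40 + V) + V) = 2*(40 + 2*V) = 80 + 4*V)
B(53) + y(T) = (80 + 4*53) - 1 = (80 + 212) - 1 = 292 - 1 = 291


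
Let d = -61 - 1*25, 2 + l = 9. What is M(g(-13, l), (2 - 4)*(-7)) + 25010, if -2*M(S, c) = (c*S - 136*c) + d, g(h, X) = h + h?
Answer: 26187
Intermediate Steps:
l = 7 (l = -2 + 9 = 7)
d = -86 (d = -61 - 25 = -86)
g(h, X) = 2*h
M(S, c) = 43 + 68*c - S*c/2 (M(S, c) = -((c*S - 136*c) - 86)/2 = -((S*c - 136*c) - 86)/2 = -((-136*c + S*c) - 86)/2 = -(-86 - 136*c + S*c)/2 = 43 + 68*c - S*c/2)
M(g(-13, l), (2 - 4)*(-7)) + 25010 = (43 + 68*((2 - 4)*(-7)) - 2*(-13)*(2 - 4)*(-7)/2) + 25010 = (43 + 68*(-2*(-7)) - ½*(-26)*(-2*(-7))) + 25010 = (43 + 68*14 - ½*(-26)*14) + 25010 = (43 + 952 + 182) + 25010 = 1177 + 25010 = 26187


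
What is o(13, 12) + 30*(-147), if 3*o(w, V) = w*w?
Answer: -13061/3 ≈ -4353.7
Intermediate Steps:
o(w, V) = w²/3 (o(w, V) = (w*w)/3 = w²/3)
o(13, 12) + 30*(-147) = (⅓)*13² + 30*(-147) = (⅓)*169 - 4410 = 169/3 - 4410 = -13061/3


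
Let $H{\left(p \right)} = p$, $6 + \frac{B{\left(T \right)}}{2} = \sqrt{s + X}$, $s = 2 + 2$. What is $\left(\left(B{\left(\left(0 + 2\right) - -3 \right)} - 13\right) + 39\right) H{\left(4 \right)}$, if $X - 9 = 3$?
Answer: $88$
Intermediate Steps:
$X = 12$ ($X = 9 + 3 = 12$)
$s = 4$
$B{\left(T \right)} = -4$ ($B{\left(T \right)} = -12 + 2 \sqrt{4 + 12} = -12 + 2 \sqrt{16} = -12 + 2 \cdot 4 = -12 + 8 = -4$)
$\left(\left(B{\left(\left(0 + 2\right) - -3 \right)} - 13\right) + 39\right) H{\left(4 \right)} = \left(\left(-4 - 13\right) + 39\right) 4 = \left(-17 + 39\right) 4 = 22 \cdot 4 = 88$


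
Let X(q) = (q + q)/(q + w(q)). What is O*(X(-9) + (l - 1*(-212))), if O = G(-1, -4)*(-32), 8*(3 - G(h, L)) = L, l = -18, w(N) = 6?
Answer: -22400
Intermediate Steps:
X(q) = 2*q/(6 + q) (X(q) = (q + q)/(q + 6) = (2*q)/(6 + q) = 2*q/(6 + q))
G(h, L) = 3 - L/8
O = -112 (O = (3 - 1/8*(-4))*(-32) = (3 + 1/2)*(-32) = (7/2)*(-32) = -112)
O*(X(-9) + (l - 1*(-212))) = -112*(2*(-9)/(6 - 9) + (-18 - 1*(-212))) = -112*(2*(-9)/(-3) + (-18 + 212)) = -112*(2*(-9)*(-1/3) + 194) = -112*(6 + 194) = -112*200 = -22400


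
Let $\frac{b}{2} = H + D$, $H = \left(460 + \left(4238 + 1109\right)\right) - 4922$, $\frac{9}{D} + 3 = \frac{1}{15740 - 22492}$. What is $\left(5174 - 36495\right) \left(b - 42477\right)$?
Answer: $\frac{25831156443435}{20257} \approx 1.2752 \cdot 10^{9}$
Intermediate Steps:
$D = - \frac{60768}{20257}$ ($D = \frac{9}{-3 + \frac{1}{15740 - 22492}} = \frac{9}{-3 + \frac{1}{-6752}} = \frac{9}{-3 - \frac{1}{6752}} = \frac{9}{- \frac{20257}{6752}} = 9 \left(- \frac{6752}{20257}\right) = - \frac{60768}{20257} \approx -2.9999$)
$H = 885$ ($H = \left(460 + 5347\right) - 4922 = 5807 - 4922 = 885$)
$b = \frac{35733354}{20257}$ ($b = 2 \left(885 - \frac{60768}{20257}\right) = 2 \cdot \frac{17866677}{20257} = \frac{35733354}{20257} \approx 1764.0$)
$\left(5174 - 36495\right) \left(b - 42477\right) = \left(5174 - 36495\right) \left(\frac{35733354}{20257} - 42477\right) = \left(-31321\right) \left(- \frac{824723235}{20257}\right) = \frac{25831156443435}{20257}$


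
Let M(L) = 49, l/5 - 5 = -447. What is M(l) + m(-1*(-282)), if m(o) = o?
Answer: 331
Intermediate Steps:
l = -2210 (l = 25 + 5*(-447) = 25 - 2235 = -2210)
M(l) + m(-1*(-282)) = 49 - 1*(-282) = 49 + 282 = 331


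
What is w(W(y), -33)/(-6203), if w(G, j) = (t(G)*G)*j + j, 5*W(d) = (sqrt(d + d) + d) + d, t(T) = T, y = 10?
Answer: 2937/31015 + 528*sqrt(5)/31015 ≈ 0.13276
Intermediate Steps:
W(d) = 2*d/5 + sqrt(2)*sqrt(d)/5 (W(d) = ((sqrt(d + d) + d) + d)/5 = ((sqrt(2*d) + d) + d)/5 = ((sqrt(2)*sqrt(d) + d) + d)/5 = ((d + sqrt(2)*sqrt(d)) + d)/5 = (2*d + sqrt(2)*sqrt(d))/5 = 2*d/5 + sqrt(2)*sqrt(d)/5)
w(G, j) = j + j*G**2 (w(G, j) = (G*G)*j + j = G**2*j + j = j*G**2 + j = j + j*G**2)
w(W(y), -33)/(-6203) = -33*(1 + ((2/5)*10 + sqrt(2)*sqrt(10)/5)**2)/(-6203) = -33*(1 + (4 + 2*sqrt(5)/5)**2)*(-1/6203) = (-33 - 33*(4 + 2*sqrt(5)/5)**2)*(-1/6203) = 33/6203 + 33*(4 + 2*sqrt(5)/5)**2/6203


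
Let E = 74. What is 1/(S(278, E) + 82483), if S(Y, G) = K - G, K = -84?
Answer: 1/82325 ≈ 1.2147e-5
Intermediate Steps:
S(Y, G) = -84 - G
1/(S(278, E) + 82483) = 1/((-84 - 1*74) + 82483) = 1/((-84 - 74) + 82483) = 1/(-158 + 82483) = 1/82325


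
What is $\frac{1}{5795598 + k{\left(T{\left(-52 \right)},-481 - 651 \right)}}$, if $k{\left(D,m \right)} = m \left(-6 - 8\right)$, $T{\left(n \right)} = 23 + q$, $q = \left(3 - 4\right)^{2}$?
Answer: $\frac{1}{5811446} \approx 1.7207 \cdot 10^{-7}$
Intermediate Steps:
$q = 1$ ($q = \left(-1\right)^{2} = 1$)
$T{\left(n \right)} = 24$ ($T{\left(n \right)} = 23 + 1 = 24$)
$k{\left(D,m \right)} = - 14 m$ ($k{\left(D,m \right)} = m \left(-14\right) = - 14 m$)
$\frac{1}{5795598 + k{\left(T{\left(-52 \right)},-481 - 651 \right)}} = \frac{1}{5795598 - 14 \left(-481 - 651\right)} = \frac{1}{5795598 - -15848} = \frac{1}{5795598 + 15848} = \frac{1}{5811446}$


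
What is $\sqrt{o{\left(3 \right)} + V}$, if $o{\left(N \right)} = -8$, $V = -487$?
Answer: $3 i \sqrt{55} \approx 22.249 i$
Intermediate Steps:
$\sqrt{o{\left(3 \right)} + V} = \sqrt{-8 - 487} = \sqrt{-495} = 3 i \sqrt{55}$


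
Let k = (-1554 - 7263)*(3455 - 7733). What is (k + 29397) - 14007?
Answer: 37734516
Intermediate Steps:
k = 37719126 (k = -8817*(-4278) = 37719126)
(k + 29397) - 14007 = (37719126 + 29397) - 14007 = 37748523 - 14007 = 37734516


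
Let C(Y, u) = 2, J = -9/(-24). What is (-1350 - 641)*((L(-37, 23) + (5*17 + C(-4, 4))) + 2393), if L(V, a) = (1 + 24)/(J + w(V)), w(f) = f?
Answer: -1446342040/293 ≈ -4.9363e+6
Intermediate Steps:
J = 3/8 (J = -9*(-1/24) = 3/8 ≈ 0.37500)
L(V, a) = 25/(3/8 + V) (L(V, a) = (1 + 24)/(3/8 + V) = 25/(3/8 + V))
(-1350 - 641)*((L(-37, 23) + (5*17 + C(-4, 4))) + 2393) = (-1350 - 641)*((200/(3 + 8*(-37)) + (5*17 + 2)) + 2393) = -1991*((200/(3 - 296) + (85 + 2)) + 2393) = -1991*((200/(-293) + 87) + 2393) = -1991*((200*(-1/293) + 87) + 2393) = -1991*((-200/293 + 87) + 2393) = -1991*(25291/293 + 2393) = -1991*726440/293 = -1446342040/293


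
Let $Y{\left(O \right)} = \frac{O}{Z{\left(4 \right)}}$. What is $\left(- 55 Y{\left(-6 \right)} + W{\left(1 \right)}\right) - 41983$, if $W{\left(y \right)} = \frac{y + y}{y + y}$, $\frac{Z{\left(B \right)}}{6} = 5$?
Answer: $-41971$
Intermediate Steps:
$Z{\left(B \right)} = 30$ ($Z{\left(B \right)} = 6 \cdot 5 = 30$)
$W{\left(y \right)} = 1$ ($W{\left(y \right)} = \frac{2 y}{2 y} = 2 y \frac{1}{2 y} = 1$)
$Y{\left(O \right)} = \frac{O}{30}$
$\left(- 55 Y{\left(-6 \right)} + W{\left(1 \right)}\right) - 41983 = \left(- 55 \cdot \frac{1}{30} \left(-6\right) + 1\right) - 41983 = \left(\left(-55\right) \left(- \frac{1}{5}\right) + 1\right) - 41983 = \left(11 + 1\right) - 41983 = 12 - 41983 = -41971$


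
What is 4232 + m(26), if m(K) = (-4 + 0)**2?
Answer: 4248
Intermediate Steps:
m(K) = 16 (m(K) = (-4)**2 = 16)
4232 + m(26) = 4232 + 16 = 4248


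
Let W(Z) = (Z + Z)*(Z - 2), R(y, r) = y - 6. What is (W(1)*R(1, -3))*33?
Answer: 330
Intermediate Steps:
R(y, r) = -6 + y
W(Z) = 2*Z*(-2 + Z) (W(Z) = (2*Z)*(-2 + Z) = 2*Z*(-2 + Z))
(W(1)*R(1, -3))*33 = ((2*1*(-2 + 1))*(-6 + 1))*33 = ((2*1*(-1))*(-5))*33 = -2*(-5)*33 = 10*33 = 330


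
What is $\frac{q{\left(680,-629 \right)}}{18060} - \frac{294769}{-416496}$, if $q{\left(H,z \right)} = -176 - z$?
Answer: $\frac{459350069}{626826480} \approx 0.73282$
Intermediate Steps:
$\frac{q{\left(680,-629 \right)}}{18060} - \frac{294769}{-416496} = \frac{-176 - -629}{18060} - \frac{294769}{-416496} = \left(-176 + 629\right) \frac{1}{18060} - - \frac{294769}{416496} = 453 \cdot \frac{1}{18060} + \frac{294769}{416496} = \frac{151}{6020} + \frac{294769}{416496} = \frac{459350069}{626826480}$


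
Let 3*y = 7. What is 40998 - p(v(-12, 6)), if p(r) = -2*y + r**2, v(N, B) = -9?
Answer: 122765/3 ≈ 40922.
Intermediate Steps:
y = 7/3 (y = (1/3)*7 = 7/3 ≈ 2.3333)
p(r) = -14/3 + r**2 (p(r) = -2*7/3 + r**2 = -14/3 + r**2)
40998 - p(v(-12, 6)) = 40998 - (-14/3 + (-9)**2) = 40998 - (-14/3 + 81) = 40998 - 1*229/3 = 40998 - 229/3 = 122765/3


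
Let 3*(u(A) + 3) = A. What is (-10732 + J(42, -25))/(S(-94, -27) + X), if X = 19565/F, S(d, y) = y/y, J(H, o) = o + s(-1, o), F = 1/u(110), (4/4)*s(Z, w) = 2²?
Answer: -32259/1976068 ≈ -0.016325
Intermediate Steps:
u(A) = -3 + A/3
s(Z, w) = 4 (s(Z, w) = 2² = 4)
F = 3/101 (F = 1/(-3 + (⅓)*110) = 1/(-3 + 110/3) = 1/(101/3) = 3/101 ≈ 0.029703)
J(H, o) = 4 + o (J(H, o) = o + 4 = 4 + o)
S(d, y) = 1
X = 1976065/3 (X = 19565/(3/101) = 19565*(101/3) = 1976065/3 ≈ 6.5869e+5)
(-10732 + J(42, -25))/(S(-94, -27) + X) = (-10732 + (4 - 25))/(1 + 1976065/3) = (-10732 - 21)/(1976068/3) = -10753*3/1976068 = -32259/1976068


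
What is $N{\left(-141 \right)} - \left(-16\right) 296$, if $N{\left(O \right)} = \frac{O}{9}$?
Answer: $\frac{14161}{3} \approx 4720.3$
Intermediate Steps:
$N{\left(O \right)} = \frac{O}{9}$ ($N{\left(O \right)} = O \frac{1}{9} = \frac{O}{9}$)
$N{\left(-141 \right)} - \left(-16\right) 296 = \frac{1}{9} \left(-141\right) - \left(-16\right) 296 = - \frac{47}{3} - -4736 = - \frac{47}{3} + 4736 = \frac{14161}{3}$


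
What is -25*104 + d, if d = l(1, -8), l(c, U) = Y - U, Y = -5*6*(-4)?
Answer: -2472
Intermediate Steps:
Y = 120 (Y = -30*(-4) = 120)
l(c, U) = 120 - U
d = 128 (d = 120 - 1*(-8) = 120 + 8 = 128)
-25*104 + d = -25*104 + 128 = -2600 + 128 = -2472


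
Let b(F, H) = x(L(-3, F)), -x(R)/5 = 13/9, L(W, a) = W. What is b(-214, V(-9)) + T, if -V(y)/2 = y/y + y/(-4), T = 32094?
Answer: 288781/9 ≈ 32087.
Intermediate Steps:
x(R) = -65/9
V(y) = -2 + y/2 (V(y) = -2*(y/y + y/(-4)) = -2*(1 + y*(-¼)) = -2*(1 - y/4) = -2 + y/2)
b(F, H) = -65/9
b(-214, V(-9)) + T = -65/9 + 32094 = 288781/9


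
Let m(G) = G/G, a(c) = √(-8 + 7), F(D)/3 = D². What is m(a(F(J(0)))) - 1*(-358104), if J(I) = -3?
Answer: 358105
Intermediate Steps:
F(D) = 3*D²
a(c) = I (a(c) = √(-1) = I)
m(G) = 1
m(a(F(J(0)))) - 1*(-358104) = 1 - 1*(-358104) = 1 + 358104 = 358105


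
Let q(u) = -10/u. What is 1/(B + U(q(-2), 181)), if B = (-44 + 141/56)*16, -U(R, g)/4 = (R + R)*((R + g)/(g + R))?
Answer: -7/4926 ≈ -0.0014210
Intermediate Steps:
U(R, g) = -8*R (U(R, g) = -4*(R + R)*(R + g)/(g + R) = -4*2*R*(R + g)/(R + g) = -4*2*R = -8*R)
B = -4646/7 (B = (-44 + 141*(1/56))*16 = (-44 + 141/56)*16 = -2323/56*16 = -4646/7 ≈ -663.71)
1/(B + U(q(-2), 181)) = 1/(-4646/7 - (-80)/(-2)) = 1/(-4646/7 - (-80)*(-1)/2) = 1/(-4646/7 - 8*5) = 1/(-4646/7 - 40) = 1/(-4926/7) = -7/4926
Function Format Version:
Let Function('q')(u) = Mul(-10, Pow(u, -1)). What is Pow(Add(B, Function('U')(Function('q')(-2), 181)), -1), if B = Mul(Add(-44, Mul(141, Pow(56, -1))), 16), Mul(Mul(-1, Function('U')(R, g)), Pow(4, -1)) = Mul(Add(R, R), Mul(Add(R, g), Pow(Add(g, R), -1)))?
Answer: Rational(-7, 4926) ≈ -0.0014210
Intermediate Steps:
Function('U')(R, g) = Mul(-8, R) (Function('U')(R, g) = Mul(-4, Mul(Add(R, R), Mul(Add(R, g), Pow(Add(g, R), -1)))) = Mul(-4, Mul(Mul(2, R), Mul(Add(R, g), Pow(Add(R, g), -1)))) = Mul(-4, Mul(Mul(2, R), 1)) = Mul(-4, Mul(2, R)) = Mul(-8, R))
B = Rational(-4646, 7) (B = Mul(Add(-44, Mul(141, Rational(1, 56))), 16) = Mul(Add(-44, Rational(141, 56)), 16) = Mul(Rational(-2323, 56), 16) = Rational(-4646, 7) ≈ -663.71)
Pow(Add(B, Function('U')(Function('q')(-2), 181)), -1) = Pow(Add(Rational(-4646, 7), Mul(-8, Mul(-10, Pow(-2, -1)))), -1) = Pow(Add(Rational(-4646, 7), Mul(-8, Mul(-10, Rational(-1, 2)))), -1) = Pow(Add(Rational(-4646, 7), Mul(-8, 5)), -1) = Pow(Add(Rational(-4646, 7), -40), -1) = Pow(Rational(-4926, 7), -1) = Rational(-7, 4926)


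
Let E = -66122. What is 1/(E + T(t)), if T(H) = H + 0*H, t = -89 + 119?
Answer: -1/66092 ≈ -1.5130e-5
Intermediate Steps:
t = 30
T(H) = H (T(H) = H + 0 = H)
1/(E + T(t)) = 1/(-66122 + 30) = 1/(-66092) = -1/66092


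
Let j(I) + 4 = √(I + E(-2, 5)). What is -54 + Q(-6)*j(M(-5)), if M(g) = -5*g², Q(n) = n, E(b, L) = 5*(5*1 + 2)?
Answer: -30 - 18*I*√10 ≈ -30.0 - 56.921*I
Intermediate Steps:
E(b, L) = 35 (E(b, L) = 5*(5 + 2) = 5*7 = 35)
j(I) = -4 + √(35 + I) (j(I) = -4 + √(I + 35) = -4 + √(35 + I))
-54 + Q(-6)*j(M(-5)) = -54 - 6*(-4 + √(35 - 5*(-5)²)) = -54 - 6*(-4 + √(35 - 5*25)) = -54 - 6*(-4 + √(35 - 125)) = -54 - 6*(-4 + √(-90)) = -54 - 6*(-4 + 3*I*√10) = -54 + (24 - 18*I*√10) = -30 - 18*I*√10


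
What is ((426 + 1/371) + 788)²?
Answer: 202855656025/137641 ≈ 1.4738e+6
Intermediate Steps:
((426 + 1/371) + 788)² = (158047/371 + 788)² = (450395/371)² = 202855656025/137641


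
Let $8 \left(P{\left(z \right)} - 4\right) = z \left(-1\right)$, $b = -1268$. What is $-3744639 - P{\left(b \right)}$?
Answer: $- \frac{7489603}{2} \approx -3.7448 \cdot 10^{6}$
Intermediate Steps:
$P{\left(z \right)} = 4 - \frac{z}{8}$ ($P{\left(z \right)} = 4 + \frac{z \left(-1\right)}{8} = 4 + \frac{\left(-1\right) z}{8} = 4 - \frac{z}{8}$)
$-3744639 - P{\left(b \right)} = -3744639 - \left(4 - - \frac{317}{2}\right) = -3744639 - \left(4 + \frac{317}{2}\right) = -3744639 - \frac{325}{2} = - \frac{7489603}{2}$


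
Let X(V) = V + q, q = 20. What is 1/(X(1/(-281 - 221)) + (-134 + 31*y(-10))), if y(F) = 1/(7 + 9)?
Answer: -4016/450051 ≈ -0.0089234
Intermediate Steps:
y(F) = 1/16
X(V) = 20 + V (X(V) = V + 20 = 20 + V)
1/(X(1/(-281 - 221)) + (-134 + 31*y(-10))) = 1/((20 + 1/(-281 - 221)) + (-134 + 31*(1/16))) = 1/((20 + 1/(-502)) + (-134 + 31/16)) = 1/((20 - 1/502) - 2113/16) = 1/(10039/502 - 2113/16) = 1/(-450051/4016) = -4016/450051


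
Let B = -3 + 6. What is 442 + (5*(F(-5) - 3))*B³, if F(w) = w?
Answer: -638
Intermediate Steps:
B = 3
442 + (5*(F(-5) - 3))*B³ = 442 + (5*(-5 - 3))*3³ = 442 + (5*(-8))*27 = 442 - 40*27 = 442 - 1080 = -638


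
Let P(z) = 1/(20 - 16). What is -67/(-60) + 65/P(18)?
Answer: 15667/60 ≈ 261.12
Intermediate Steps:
P(z) = ¼ (P(z) = 1/4 = ¼)
-67/(-60) + 65/P(18) = -67/(-60) + 65/(¼) = -67*(-1/60) + 65*4 = 67/60 + 260 = 15667/60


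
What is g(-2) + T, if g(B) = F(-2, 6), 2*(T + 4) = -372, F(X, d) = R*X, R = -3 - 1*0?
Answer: -184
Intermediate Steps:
R = -3 (R = -3 + 0 = -3)
F(X, d) = -3*X
T = -190 (T = -4 + (½)*(-372) = -4 - 186 = -190)
g(B) = 6 (g(B) = -3*(-2) = 6)
g(-2) + T = 6 - 190 = -184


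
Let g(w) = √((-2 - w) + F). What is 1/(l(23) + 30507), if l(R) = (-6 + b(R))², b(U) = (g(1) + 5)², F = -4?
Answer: -I/(-29951*I + 240*√7) ≈ 3.3373e-5 - 7.0753e-7*I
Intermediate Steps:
g(w) = √(-6 - w) (g(w) = √((-2 - w) - 4) = √(-6 - w))
b(U) = (5 + I*√7)² (b(U) = (√(-6 - 1*1) + 5)² = (√(-6 - 1) + 5)² = (√(-7) + 5)² = (I*√7 + 5)² = (5 + I*√7)²)
l(R) = (-6 + (5 + I*√7)²)²
1/(l(23) + 30507) = 1/((-556 + 240*I*√7) + 30507) = 1/(29951 + 240*I*√7)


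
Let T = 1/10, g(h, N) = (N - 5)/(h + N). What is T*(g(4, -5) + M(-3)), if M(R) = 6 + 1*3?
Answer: 19/10 ≈ 1.9000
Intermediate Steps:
g(h, N) = (-5 + N)/(N + h)
T = ⅒ ≈ 0.10000
M(R) = 9 (M(R) = 6 + 3 = 9)
T*(g(4, -5) + M(-3)) = ((-5 - 5)/(-5 + 4) + 9)/10 = (-10/(-1) + 9)/10 = (-1*(-10) + 9)/10 = (10 + 9)/10 = (⅒)*19 = 19/10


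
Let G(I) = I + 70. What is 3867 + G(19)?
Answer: 3956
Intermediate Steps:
G(I) = 70 + I
3867 + G(19) = 3867 + (70 + 19) = 3867 + 89 = 3956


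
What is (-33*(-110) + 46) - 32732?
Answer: -29056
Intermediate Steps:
(-33*(-110) + 46) - 32732 = (3630 + 46) - 32732 = 3676 - 32732 = -29056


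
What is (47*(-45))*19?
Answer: -40185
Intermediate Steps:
(47*(-45))*19 = -2115*19 = -40185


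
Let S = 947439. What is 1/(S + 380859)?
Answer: 1/1328298 ≈ 7.5284e-7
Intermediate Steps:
1/(S + 380859) = 1/(947439 + 380859) = 1/1328298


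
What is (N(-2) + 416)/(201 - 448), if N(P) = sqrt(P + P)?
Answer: -32/19 - 2*I/247 ≈ -1.6842 - 0.0080972*I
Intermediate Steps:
N(P) = sqrt(2)*sqrt(P) (N(P) = sqrt(2*P) = sqrt(2)*sqrt(P))
(N(-2) + 416)/(201 - 448) = (sqrt(2)*sqrt(-2) + 416)/(201 - 448) = (sqrt(2)*(I*sqrt(2)) + 416)/(-247) = (2*I + 416)*(-1/247) = (416 + 2*I)*(-1/247) = -32/19 - 2*I/247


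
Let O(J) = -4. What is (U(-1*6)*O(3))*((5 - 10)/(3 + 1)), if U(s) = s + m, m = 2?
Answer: -20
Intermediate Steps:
U(s) = 2 + s (U(s) = s + 2 = 2 + s)
(U(-1*6)*O(3))*((5 - 10)/(3 + 1)) = ((2 - 1*6)*(-4))*((5 - 10)/(3 + 1)) = ((2 - 6)*(-4))*(-5/4) = (-4*(-4))*(-5*¼) = 16*(-5/4) = -20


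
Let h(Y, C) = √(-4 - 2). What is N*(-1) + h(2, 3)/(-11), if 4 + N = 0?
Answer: 4 - I*√6/11 ≈ 4.0 - 0.22268*I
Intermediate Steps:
N = -4 (N = -4 + 0 = -4)
h(Y, C) = I*√6 (h(Y, C) = √(-6) = I*√6)
N*(-1) + h(2, 3)/(-11) = -4*(-1) + (I*√6)/(-11) = 4 + (I*√6)*(-1/11) = 4 - I*√6/11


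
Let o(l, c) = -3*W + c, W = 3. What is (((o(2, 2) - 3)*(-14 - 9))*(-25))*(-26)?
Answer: 149500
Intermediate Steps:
o(l, c) = -9 + c (o(l, c) = -3*3 + c = -9 + c)
(((o(2, 2) - 3)*(-14 - 9))*(-25))*(-26) = ((((-9 + 2) - 3)*(-14 - 9))*(-25))*(-26) = (((-7 - 3)*(-23))*(-25))*(-26) = (-10*(-23)*(-25))*(-26) = (230*(-25))*(-26) = -5750*(-26) = 149500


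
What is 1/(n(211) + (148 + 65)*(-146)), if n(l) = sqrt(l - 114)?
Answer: -31098/967085507 - sqrt(97)/967085507 ≈ -3.2167e-5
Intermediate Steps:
n(l) = sqrt(-114 + l)
1/(n(211) + (148 + 65)*(-146)) = 1/(sqrt(-114 + 211) + (148 + 65)*(-146)) = 1/(sqrt(97) + 213*(-146)) = 1/(sqrt(97) - 31098) = 1/(-31098 + sqrt(97))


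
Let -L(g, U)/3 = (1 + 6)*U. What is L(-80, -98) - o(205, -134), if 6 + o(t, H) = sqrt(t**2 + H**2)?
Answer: 2064 - sqrt(59981) ≈ 1819.1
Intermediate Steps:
o(t, H) = -6 + sqrt(H**2 + t**2) (o(t, H) = -6 + sqrt(t**2 + H**2) = -6 + sqrt(H**2 + t**2))
L(g, U) = -21*U (L(g, U) = -3*(1 + 6)*U = -21*U)
L(-80, -98) - o(205, -134) = -21*(-98) - (-6 + sqrt((-134)**2 + 205**2)) = 2058 - (-6 + sqrt(17956 + 42025)) = 2058 - (-6 + sqrt(59981)) = 2058 + (6 - sqrt(59981)) = 2064 - sqrt(59981)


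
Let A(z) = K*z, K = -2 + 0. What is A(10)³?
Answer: -8000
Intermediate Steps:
K = -2
A(z) = -2*z
A(10)³ = (-2*10)³ = (-20)³ = -8000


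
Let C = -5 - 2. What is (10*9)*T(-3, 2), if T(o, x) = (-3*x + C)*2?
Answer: -2340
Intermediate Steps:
C = -7
T(o, x) = -14 - 6*x (T(o, x) = (-3*x - 7)*2 = (-7 - 3*x)*2 = -14 - 6*x)
(10*9)*T(-3, 2) = (10*9)*(-14 - 6*2) = 90*(-14 - 12) = 90*(-26) = -2340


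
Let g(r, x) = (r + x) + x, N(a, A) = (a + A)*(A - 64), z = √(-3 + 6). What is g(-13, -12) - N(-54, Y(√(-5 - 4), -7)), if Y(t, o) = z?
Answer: -3496 + 118*√3 ≈ -3291.6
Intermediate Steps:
z = √3 ≈ 1.7320
Y(t, o) = √3
N(a, A) = (-64 + A)*(A + a) (N(a, A) = (A + a)*(-64 + A) = (-64 + A)*(A + a))
g(r, x) = r + 2*x
g(-13, -12) - N(-54, Y(√(-5 - 4), -7)) = (-13 + 2*(-12)) - ((√3)² - 64*√3 - 64*(-54) + √3*(-54)) = (-13 - 24) - (3 - 64*√3 + 3456 - 54*√3) = -37 - (3459 - 118*√3) = -37 + (-3459 + 118*√3) = -3496 + 118*√3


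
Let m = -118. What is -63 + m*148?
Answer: -17527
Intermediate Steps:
-63 + m*148 = -63 - 118*148 = -63 - 17464 = -17527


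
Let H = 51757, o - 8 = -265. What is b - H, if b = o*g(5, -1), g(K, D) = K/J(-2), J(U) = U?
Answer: -102229/2 ≈ -51115.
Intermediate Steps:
o = -257 (o = 8 - 265 = -257)
g(K, D) = -K/2 (g(K, D) = K/(-2) = K*(-½) = -K/2)
b = 1285/2 (b = -(-257)*5/2 = -257*(-5/2) = 1285/2 ≈ 642.50)
b - H = 1285/2 - 1*51757 = 1285/2 - 51757 = -102229/2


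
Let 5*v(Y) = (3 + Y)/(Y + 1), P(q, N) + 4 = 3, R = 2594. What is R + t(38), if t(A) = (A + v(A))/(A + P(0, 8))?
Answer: 18723161/7215 ≈ 2595.0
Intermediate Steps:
P(q, N) = -1 (P(q, N) = -4 + 3 = -1)
v(Y) = (3 + Y)/(5*(1 + Y)) (v(Y) = ((3 + Y)/(Y + 1))/5 = ((3 + Y)/(1 + Y))/5 = (3 + Y)/(5*(1 + Y)))
t(A) = (A + (3 + A)/(5*(1 + A)))/(-1 + A) (t(A) = (A + (3 + A)/(5*(1 + A)))/(A - 1) = (A + (3 + A)/(5*(1 + A)))/(-1 + A))
R + t(38) = 2594 + (3 + 5*38**2 + 6*38)/(5*(-1 + 38**2)) = 2594 + (3 + 5*1444 + 228)/(5*(-1 + 1444)) = 2594 + (1/5)*(3 + 7220 + 228)/1443 = 2594 + (1/5)*(1/1443)*7451 = 2594 + 7451/7215 = 18723161/7215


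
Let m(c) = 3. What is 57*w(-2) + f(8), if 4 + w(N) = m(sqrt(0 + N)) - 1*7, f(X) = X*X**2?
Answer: 56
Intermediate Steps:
f(X) = X**3
w(N) = -8 (w(N) = -4 + (3 - 1*7) = -4 + (3 - 7) = -4 - 4 = -8)
57*w(-2) + f(8) = 57*(-8) + 8**3 = -456 + 512 = 56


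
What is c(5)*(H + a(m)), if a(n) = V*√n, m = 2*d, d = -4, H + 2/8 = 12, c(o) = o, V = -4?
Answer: 235/4 - 40*I*√2 ≈ 58.75 - 56.569*I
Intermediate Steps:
H = 47/4 (H = -¼ + 12 = 47/4 ≈ 11.750)
m = -8 (m = 2*(-4) = -8)
a(n) = -4*√n
c(5)*(H + a(m)) = 5*(47/4 - 8*I*√2) = 235/4 - 40*I*√2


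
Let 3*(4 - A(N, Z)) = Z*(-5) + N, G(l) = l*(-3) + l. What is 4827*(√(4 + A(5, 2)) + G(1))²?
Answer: 65969 - 6436*√87 ≈ 5938.0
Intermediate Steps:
G(l) = -2*l (G(l) = -3*l + l = -2*l)
A(N, Z) = 4 - N/3 + 5*Z/3 (A(N, Z) = 4 - (Z*(-5) + N)/3 = 4 - (-5*Z + N)/3 = 4 - (N - 5*Z)/3 = 4 + (-N/3 + 5*Z/3) = 4 - N/3 + 5*Z/3)
4827*(√(4 + A(5, 2)) + G(1))² = 4827*(√(4 + (4 - ⅓*5 + (5/3)*2)) - 2*1)² = 4827*(√(4 + (4 - 5/3 + 10/3)) - 2)² = 4827*(√(4 + 17/3) - 2)² = 4827*(√(29/3) - 2)² = 4827*(√87/3 - 2)² = 4827*(-2 + √87/3)²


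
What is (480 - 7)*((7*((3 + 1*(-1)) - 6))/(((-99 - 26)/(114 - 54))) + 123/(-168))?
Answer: 8415143/1400 ≈ 6010.8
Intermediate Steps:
(480 - 7)*((7*((3 + 1*(-1)) - 6))/(((-99 - 26)/(114 - 54))) + 123/(-168)) = 473*((7*((3 - 1) - 6))/((-125/60)) + 123*(-1/168)) = 473*((7*(2 - 6))/((-125*1/60)) - 41/56) = 473*((7*(-4))/(-25/12) - 41/56) = 473*(-28*(-12/25) - 41/56) = 473*(336/25 - 41/56) = 473*(17791/1400) = 8415143/1400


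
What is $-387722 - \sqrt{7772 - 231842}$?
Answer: $-387722 - i \sqrt{224070} \approx -3.8772 \cdot 10^{5} - 473.36 i$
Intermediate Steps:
$-387722 - \sqrt{7772 - 231842} = -387722 - \sqrt{-224070} = -387722 - i \sqrt{224070}$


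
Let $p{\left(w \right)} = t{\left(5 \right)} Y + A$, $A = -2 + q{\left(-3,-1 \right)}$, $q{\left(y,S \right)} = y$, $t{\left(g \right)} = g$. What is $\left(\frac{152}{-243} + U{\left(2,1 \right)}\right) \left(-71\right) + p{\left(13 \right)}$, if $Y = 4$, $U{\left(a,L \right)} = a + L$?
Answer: $- \frac{37322}{243} \approx -153.59$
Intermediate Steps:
$U{\left(a,L \right)} = L + a$
$A = -5$ ($A = -2 - 3 = -5$)
$p{\left(w \right)} = 15$ ($p{\left(w \right)} = 5 \cdot 4 - 5 = 20 - 5 = 15$)
$\left(\frac{152}{-243} + U{\left(2,1 \right)}\right) \left(-71\right) + p{\left(13 \right)} = \left(\frac{152}{-243} + \left(1 + 2\right)\right) \left(-71\right) + 15 = \left(152 \left(- \frac{1}{243}\right) + 3\right) \left(-71\right) + 15 = \left(- \frac{152}{243} + 3\right) \left(-71\right) + 15 = \frac{577}{243} \left(-71\right) + 15 = - \frac{40967}{243} + 15 = - \frac{37322}{243}$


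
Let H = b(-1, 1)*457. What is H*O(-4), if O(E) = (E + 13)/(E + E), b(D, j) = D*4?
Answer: 4113/2 ≈ 2056.5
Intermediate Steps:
b(D, j) = 4*D
O(E) = (13 + E)/(2*E) (O(E) = (13 + E)/((2*E)) = (13 + E)*(1/(2*E)) = (13 + E)/(2*E))
H = -1828 (H = (4*(-1))*457 = -4*457 = -1828)
H*O(-4) = -914*(13 - 4)/(-4) = -914*(-1)*9/4 = -1828*(-9/8) = 4113/2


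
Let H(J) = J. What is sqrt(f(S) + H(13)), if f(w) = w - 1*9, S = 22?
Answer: sqrt(26) ≈ 5.0990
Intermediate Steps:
f(w) = -9 + w (f(w) = w - 9 = -9 + w)
sqrt(f(S) + H(13)) = sqrt((-9 + 22) + 13) = sqrt(13 + 13) = sqrt(26)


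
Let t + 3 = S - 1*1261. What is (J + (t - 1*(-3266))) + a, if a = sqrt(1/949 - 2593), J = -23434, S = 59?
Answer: -21373 + 2*I*sqrt(583814361)/949 ≈ -21373.0 + 50.922*I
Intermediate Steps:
t = -1205 (t = -3 + (59 - 1*1261) = -3 + (59 - 1261) = -3 - 1202 = -1205)
a = 2*I*sqrt(583814361)/949 (a = sqrt(1/949 - 2593) = sqrt(-2460756/949) = 2*I*sqrt(583814361)/949 ≈ 50.922*I)
(J + (t - 1*(-3266))) + a = (-23434 + (-1205 - 1*(-3266))) + 2*I*sqrt(583814361)/949 = (-23434 + (-1205 + 3266)) + 2*I*sqrt(583814361)/949 = (-23434 + 2061) + 2*I*sqrt(583814361)/949 = -21373 + 2*I*sqrt(583814361)/949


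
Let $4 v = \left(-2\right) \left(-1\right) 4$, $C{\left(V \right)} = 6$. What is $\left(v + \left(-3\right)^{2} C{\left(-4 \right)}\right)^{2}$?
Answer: $3136$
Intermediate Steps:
$v = 2$ ($v = \frac{\left(-2\right) \left(-1\right) 4}{4} = \frac{2 \cdot 4}{4} = \frac{1}{4} \cdot 8 = 2$)
$\left(v + \left(-3\right)^{2} C{\left(-4 \right)}\right)^{2} = \left(2 + \left(-3\right)^{2} \cdot 6\right)^{2} = \left(2 + 9 \cdot 6\right)^{2} = \left(2 + 54\right)^{2} = 56^{2} = 3136$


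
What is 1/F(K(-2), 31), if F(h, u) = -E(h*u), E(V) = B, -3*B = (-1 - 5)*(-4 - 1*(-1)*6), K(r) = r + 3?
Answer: -¼ ≈ -0.25000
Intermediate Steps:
K(r) = 3 + r
B = 4 (B = -(-1 - 5)*(-4 - 1*(-1)*6)/3 = -(-2)*(-4 + 1*6) = -(-2)*(-4 + 6) = -(-2)*2 = -⅓*(-12) = 4)
E(V) = 4
F(h, u) = -4 (F(h, u) = -1*4 = -4)
1/F(K(-2), 31) = 1/(-4) = -¼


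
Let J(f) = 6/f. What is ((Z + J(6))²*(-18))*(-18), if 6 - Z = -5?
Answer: 46656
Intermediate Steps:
Z = 11 (Z = 6 - 1*(-5) = 6 + 5 = 11)
((Z + J(6))²*(-18))*(-18) = ((11 + 6/6)²*(-18))*(-18) = ((11 + 6*(⅙))²*(-18))*(-18) = ((11 + 1)²*(-18))*(-18) = (12²*(-18))*(-18) = (144*(-18))*(-18) = -2592*(-18) = 46656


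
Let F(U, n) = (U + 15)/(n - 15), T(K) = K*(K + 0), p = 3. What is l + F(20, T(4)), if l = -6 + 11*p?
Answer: 62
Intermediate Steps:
T(K) = K² (T(K) = K*K = K²)
F(U, n) = (15 + U)/(-15 + n)
l = 27 (l = -6 + 11*3 = -6 + 33 = 27)
l + F(20, T(4)) = 27 + (15 + 20)/(-15 + 4²) = 27 + 35/(-15 + 16) = 27 + 35/1 = 27 + 1*35 = 27 + 35 = 62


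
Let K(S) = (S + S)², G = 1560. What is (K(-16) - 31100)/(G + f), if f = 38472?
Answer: -7519/10008 ≈ -0.75130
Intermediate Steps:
K(S) = 4*S² (K(S) = (2*S)² = 4*S²)
(K(-16) - 31100)/(G + f) = (4*(-16)² - 31100)/(1560 + 38472) = (4*256 - 31100)/40032 = (1024 - 31100)*(1/40032) = -30076*1/40032 = -7519/10008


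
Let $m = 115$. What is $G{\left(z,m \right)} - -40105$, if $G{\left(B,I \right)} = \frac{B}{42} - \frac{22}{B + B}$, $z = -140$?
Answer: $\frac{16842733}{420} \approx 40102.0$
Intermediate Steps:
$G{\left(B,I \right)} = - \frac{11}{B} + \frac{B}{42}$ ($G{\left(B,I \right)} = B \frac{1}{42} - \frac{22}{2 B} = \frac{B}{42} - 22 \frac{1}{2 B} = \frac{B}{42} - \frac{11}{B} = - \frac{11}{B} + \frac{B}{42}$)
$G{\left(z,m \right)} - -40105 = \left(- \frac{11}{-140} + \frac{1}{42} \left(-140\right)\right) - -40105 = \left(\left(-11\right) \left(- \frac{1}{140}\right) - \frac{10}{3}\right) + 40105 = \left(\frac{11}{140} - \frac{10}{3}\right) + 40105 = - \frac{1367}{420} + 40105 = \frac{16842733}{420}$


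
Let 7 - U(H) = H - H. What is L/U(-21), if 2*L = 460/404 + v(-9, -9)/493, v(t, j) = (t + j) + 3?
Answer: 27590/348551 ≈ 0.079156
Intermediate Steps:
U(H) = 7 (U(H) = 7 - (H - H) = 7 - 1*0 = 7 + 0 = 7)
v(t, j) = 3 + j + t (v(t, j) = (j + t) + 3 = 3 + j + t)
L = 27590/49793 (L = (460/404 + (3 - 9 - 9)/493)/2 = (460*(1/404) - 15*1/493)/2 = (115/101 - 15/493)/2 = (½)*(55180/49793) = 27590/49793 ≈ 0.55409)
L/U(-21) = (27590/49793)/7 = (27590/49793)*(⅐) = 27590/348551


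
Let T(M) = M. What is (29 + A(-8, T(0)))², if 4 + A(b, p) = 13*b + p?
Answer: 6241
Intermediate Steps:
A(b, p) = -4 + p + 13*b (A(b, p) = -4 + (13*b + p) = -4 + (p + 13*b) = -4 + p + 13*b)
(29 + A(-8, T(0)))² = (29 + (-4 + 0 + 13*(-8)))² = (29 + (-4 + 0 - 104))² = (29 - 108)² = (-79)² = 6241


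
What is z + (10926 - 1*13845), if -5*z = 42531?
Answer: -57126/5 ≈ -11425.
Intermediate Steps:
z = -42531/5 (z = -⅕*42531 = -42531/5 ≈ -8506.2)
z + (10926 - 1*13845) = -42531/5 + (10926 - 1*13845) = -42531/5 + (10926 - 13845) = -42531/5 - 2919 = -57126/5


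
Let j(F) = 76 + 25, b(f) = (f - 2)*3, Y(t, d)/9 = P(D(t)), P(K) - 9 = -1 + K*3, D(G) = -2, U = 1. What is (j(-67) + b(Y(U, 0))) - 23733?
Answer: -23584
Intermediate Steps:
P(K) = 8 + 3*K (P(K) = 9 + (-1 + K*3) = 9 + (-1 + 3*K) = 8 + 3*K)
Y(t, d) = 18 (Y(t, d) = 9*(8 + 3*(-2)) = 9*(8 - 6) = 9*2 = 18)
b(f) = -6 + 3*f (b(f) = (-2 + f)*3 = -6 + 3*f)
j(F) = 101
(j(-67) + b(Y(U, 0))) - 23733 = (101 + (-6 + 3*18)) - 23733 = (101 + (-6 + 54)) - 23733 = (101 + 48) - 23733 = 149 - 23733 = -23584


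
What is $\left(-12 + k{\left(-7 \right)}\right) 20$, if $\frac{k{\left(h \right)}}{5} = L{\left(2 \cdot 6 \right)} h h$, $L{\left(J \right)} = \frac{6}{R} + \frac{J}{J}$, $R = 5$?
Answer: $10540$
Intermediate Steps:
$L{\left(J \right)} = \frac{11}{5}$ ($L{\left(J \right)} = \frac{6}{5} + \frac{J}{J} = 6 \cdot \frac{1}{5} + 1 = \frac{6}{5} + 1 = \frac{11}{5}$)
$k{\left(h \right)} = 11 h^{2}$ ($k{\left(h \right)} = 5 \frac{11 h}{5} h = 5 \frac{11 h^{2}}{5} = 11 h^{2}$)
$\left(-12 + k{\left(-7 \right)}\right) 20 = \left(-12 + 11 \left(-7\right)^{2}\right) 20 = \left(-12 + 11 \cdot 49\right) 20 = \left(-12 + 539\right) 20 = 527 \cdot 20 = 10540$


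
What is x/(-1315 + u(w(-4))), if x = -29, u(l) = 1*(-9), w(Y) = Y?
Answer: 29/1324 ≈ 0.021903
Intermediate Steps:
u(l) = -9
x/(-1315 + u(w(-4))) = -29/(-1315 - 9) = -29/(-1324) = -29*(-1/1324) = 29/1324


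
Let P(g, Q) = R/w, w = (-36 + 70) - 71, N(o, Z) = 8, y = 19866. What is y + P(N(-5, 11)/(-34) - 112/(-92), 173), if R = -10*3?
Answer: 735072/37 ≈ 19867.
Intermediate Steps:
R = -30
w = -37 (w = 34 - 71 = -37)
P(g, Q) = 30/37 (P(g, Q) = -30/(-37) = -30*(-1/37) = 30/37)
y + P(N(-5, 11)/(-34) - 112/(-92), 173) = 19866 + 30/37 = 735072/37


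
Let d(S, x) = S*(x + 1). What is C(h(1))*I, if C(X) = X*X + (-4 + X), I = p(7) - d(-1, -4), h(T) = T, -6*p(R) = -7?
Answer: 11/3 ≈ 3.6667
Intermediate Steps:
p(R) = 7/6 (p(R) = -⅙*(-7) = 7/6)
d(S, x) = S*(1 + x)
I = -11/6 (I = 7/6 - (-1)*(1 - 4) = 7/6 - (-1)*(-3) = 7/6 - 1*3 = 7/6 - 3 = -11/6 ≈ -1.8333)
C(X) = -4 + X + X² (C(X) = X² + (-4 + X) = -4 + X + X²)
C(h(1))*I = (-4 + 1 + 1²)*(-11/6) = (-4 + 1 + 1)*(-11/6) = -2*(-11/6) = 11/3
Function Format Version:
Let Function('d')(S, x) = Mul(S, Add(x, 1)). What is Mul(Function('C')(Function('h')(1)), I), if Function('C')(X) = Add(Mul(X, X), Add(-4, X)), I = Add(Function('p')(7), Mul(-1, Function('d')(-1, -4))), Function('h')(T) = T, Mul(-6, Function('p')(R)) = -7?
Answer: Rational(11, 3) ≈ 3.6667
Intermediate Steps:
Function('p')(R) = Rational(7, 6) (Function('p')(R) = Mul(Rational(-1, 6), -7) = Rational(7, 6))
Function('d')(S, x) = Mul(S, Add(1, x))
I = Rational(-11, 6) (I = Add(Rational(7, 6), Mul(-1, Mul(-1, Add(1, -4)))) = Add(Rational(7, 6), Mul(-1, Mul(-1, -3))) = Add(Rational(7, 6), Mul(-1, 3)) = Add(Rational(7, 6), -3) = Rational(-11, 6) ≈ -1.8333)
Function('C')(X) = Add(-4, X, Pow(X, 2)) (Function('C')(X) = Add(Pow(X, 2), Add(-4, X)) = Add(-4, X, Pow(X, 2)))
Mul(Function('C')(Function('h')(1)), I) = Mul(Add(-4, 1, Pow(1, 2)), Rational(-11, 6)) = Mul(Add(-4, 1, 1), Rational(-11, 6)) = Mul(-2, Rational(-11, 6)) = Rational(11, 3)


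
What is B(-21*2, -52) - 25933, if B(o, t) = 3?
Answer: -25930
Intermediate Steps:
B(-21*2, -52) - 25933 = 3 - 25933 = -25930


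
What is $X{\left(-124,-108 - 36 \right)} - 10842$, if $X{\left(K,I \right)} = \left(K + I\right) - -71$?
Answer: $-11039$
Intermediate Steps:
$X{\left(K,I \right)} = 71 + I + K$ ($X{\left(K,I \right)} = \left(I + K\right) + 71 = 71 + I + K$)
$X{\left(-124,-108 - 36 \right)} - 10842 = \left(71 - 144 - 124\right) - 10842 = -197 - 10842 = -11039$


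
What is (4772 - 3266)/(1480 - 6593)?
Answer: -1506/5113 ≈ -0.29454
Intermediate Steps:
(4772 - 3266)/(1480 - 6593) = 1506/(-5113) = 1506*(-1/5113) = -1506/5113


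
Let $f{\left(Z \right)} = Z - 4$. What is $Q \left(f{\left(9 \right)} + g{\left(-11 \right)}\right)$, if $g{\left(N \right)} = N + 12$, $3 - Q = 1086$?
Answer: $-6498$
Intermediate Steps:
$Q = -1083$ ($Q = 3 - 1086 = -1083$)
$g{\left(N \right)} = 12 + N$
$f{\left(Z \right)} = -4 + Z$ ($f{\left(Z \right)} = Z - 4 = -4 + Z$)
$Q \left(f{\left(9 \right)} + g{\left(-11 \right)}\right) = - 1083 \left(\left(-4 + 9\right) + \left(12 - 11\right)\right) = - 1083 \left(5 + 1\right) = \left(-1083\right) 6 = -6498$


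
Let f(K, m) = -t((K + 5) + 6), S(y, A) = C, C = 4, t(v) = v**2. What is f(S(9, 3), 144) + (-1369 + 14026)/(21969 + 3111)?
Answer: -1876781/8360 ≈ -224.50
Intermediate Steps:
S(y, A) = 4
f(K, m) = -(11 + K)**2 (f(K, m) = -((K + 5) + 6)**2 = -((5 + K) + 6)**2 = -(11 + K)**2)
f(S(9, 3), 144) + (-1369 + 14026)/(21969 + 3111) = -(11 + 4)**2 + (-1369 + 14026)/(21969 + 3111) = -1*15**2 + 12657/25080 = -1*225 + 12657*(1/25080) = -225 + 4219/8360 = -1876781/8360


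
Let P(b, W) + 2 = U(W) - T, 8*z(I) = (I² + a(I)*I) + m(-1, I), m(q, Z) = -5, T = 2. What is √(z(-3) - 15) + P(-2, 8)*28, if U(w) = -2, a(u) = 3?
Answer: -168 + 5*I*√10/4 ≈ -168.0 + 3.9528*I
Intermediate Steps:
z(I) = -5/8 + I²/8 + 3*I/8 (z(I) = ((I² + 3*I) - 5)/8 = (-5 + I² + 3*I)/8 = -5/8 + I²/8 + 3*I/8)
P(b, W) = -6 (P(b, W) = -2 + (-2 - 1*2) = -2 + (-2 - 2) = -2 - 4 = -6)
√(z(-3) - 15) + P(-2, 8)*28 = √((-5/8 + (⅛)*(-3)² + (3/8)*(-3)) - 15) - 6*28 = √((-5/8 + (⅛)*9 - 9/8) - 15) - 168 = √((-5/8 + 9/8 - 9/8) - 15) - 168 = √(-5/8 - 15) - 168 = √(-125/8) - 168 = 5*I*√10/4 - 168 = -168 + 5*I*√10/4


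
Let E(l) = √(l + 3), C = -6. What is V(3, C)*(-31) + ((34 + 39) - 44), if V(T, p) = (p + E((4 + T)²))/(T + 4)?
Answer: 389/7 - 62*√13/7 ≈ 23.637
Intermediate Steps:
E(l) = √(3 + l)
V(T, p) = (p + √(3 + (4 + T)²))/(4 + T) (V(T, p) = (p + √(3 + (4 + T)²))/(T + 4) = (p + √(3 + (4 + T)²))/(4 + T))
V(3, C)*(-31) + ((34 + 39) - 44) = ((-6 + √(3 + (4 + 3)²))/(4 + 3))*(-31) + ((34 + 39) - 44) = ((-6 + √(3 + 7²))/7)*(-31) + (73 - 44) = ((-6 + √(3 + 49))/7)*(-31) + 29 = ((-6 + √52)/7)*(-31) + 29 = ((-6 + 2*√13)/7)*(-31) + 29 = (-6/7 + 2*√13/7)*(-31) + 29 = (186/7 - 62*√13/7) + 29 = 389/7 - 62*√13/7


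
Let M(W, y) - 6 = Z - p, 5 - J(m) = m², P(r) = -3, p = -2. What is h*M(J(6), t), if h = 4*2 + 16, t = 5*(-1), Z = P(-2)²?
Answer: 408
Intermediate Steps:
Z = 9 (Z = (-3)² = 9)
t = -5
h = 24 (h = 8 + 16 = 24)
J(m) = 5 - m²
M(W, y) = 17 (M(W, y) = 6 + (9 - 1*(-2)) = 6 + (9 + 2) = 6 + 11 = 17)
h*M(J(6), t) = 24*17 = 408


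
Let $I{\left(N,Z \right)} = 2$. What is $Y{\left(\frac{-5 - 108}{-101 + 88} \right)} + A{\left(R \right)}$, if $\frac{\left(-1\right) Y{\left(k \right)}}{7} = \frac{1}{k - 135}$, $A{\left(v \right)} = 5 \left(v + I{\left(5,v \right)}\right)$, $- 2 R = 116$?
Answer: $- \frac{459669}{1642} \approx -279.94$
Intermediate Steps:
$R = -58$ ($R = \left(- \frac{1}{2}\right) 116 = -58$)
$A{\left(v \right)} = 10 + 5 v$ ($A{\left(v \right)} = 5 \left(v + 2\right) = 5 \left(2 + v\right) = 10 + 5 v$)
$Y{\left(k \right)} = - \frac{7}{-135 + k}$ ($Y{\left(k \right)} = - \frac{7}{k - 135} = - \frac{7}{-135 + k}$)
$Y{\left(\frac{-5 - 108}{-101 + 88} \right)} + A{\left(R \right)} = - \frac{7}{-135 + \frac{-5 - 108}{-101 + 88}} + \left(10 + 5 \left(-58\right)\right) = - \frac{7}{-135 - \frac{113}{-13}} + \left(10 - 290\right) = - \frac{7}{-135 - - \frac{113}{13}} - 280 = - \frac{7}{-135 + \frac{113}{13}} - 280 = - \frac{7}{- \frac{1642}{13}} - 280 = \left(-7\right) \left(- \frac{13}{1642}\right) - 280 = \frac{91}{1642} - 280 = - \frac{459669}{1642}$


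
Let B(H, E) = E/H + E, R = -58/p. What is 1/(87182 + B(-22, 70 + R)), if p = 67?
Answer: 737/64301770 ≈ 1.1462e-5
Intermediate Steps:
R = -58/67 ≈ -0.86567
B(H, E) = E + E/H
1/(87182 + B(-22, 70 + R)) = 1/(87182 + ((70 - 58/67) + (70 - 58/67)/(-22))) = 1/(87182 + (4632/67 + (4632/67)*(-1/22))) = 1/(87182 + (4632/67 - 2316/737)) = 1/(87182 + 48636/737) = 1/(64301770/737) = 737/64301770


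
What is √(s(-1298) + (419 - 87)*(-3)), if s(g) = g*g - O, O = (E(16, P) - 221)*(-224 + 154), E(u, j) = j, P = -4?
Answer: 7*√34042 ≈ 1291.5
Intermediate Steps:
O = 15750 (O = (-4 - 221)*(-224 + 154) = -225*(-70) = 15750)
s(g) = -15750 + g² (s(g) = g*g - 1*15750 = g² - 15750 = -15750 + g²)
√(s(-1298) + (419 - 87)*(-3)) = √((-15750 + (-1298)²) + (419 - 87)*(-3)) = √((-15750 + 1684804) + 332*(-3)) = √(1669054 - 996) = √1668058 = 7*√34042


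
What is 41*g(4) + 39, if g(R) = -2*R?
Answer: -289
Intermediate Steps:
41*g(4) + 39 = 41*(-2*4) + 39 = 41*(-8) + 39 = -328 + 39 = -289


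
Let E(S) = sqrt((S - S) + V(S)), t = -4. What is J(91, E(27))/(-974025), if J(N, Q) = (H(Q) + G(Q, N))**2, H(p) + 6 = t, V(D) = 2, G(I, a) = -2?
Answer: -16/108225 ≈ -0.00014784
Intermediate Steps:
H(p) = -10 (H(p) = -6 - 4 = -10)
E(S) = sqrt(2) (E(S) = sqrt((S - S) + 2) = sqrt(0 + 2) = sqrt(2))
J(N, Q) = 144 (J(N, Q) = (-10 - 2)**2 = (-12)**2 = 144)
J(91, E(27))/(-974025) = 144/(-974025) = 144*(-1/974025) = -16/108225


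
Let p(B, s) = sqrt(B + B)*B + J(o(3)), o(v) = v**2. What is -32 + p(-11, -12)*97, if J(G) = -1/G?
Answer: -385/9 - 1067*I*sqrt(22) ≈ -42.778 - 5004.7*I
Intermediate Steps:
p(B, s) = -1/9 + sqrt(2)*B**(3/2) (p(B, s) = sqrt(B + B)*B - 1/(3**2) = sqrt(2*B)*B - 1/9 = (sqrt(2)*sqrt(B))*B - 1*1/9 = sqrt(2)*B**(3/2) - 1/9 = -1/9 + sqrt(2)*B**(3/2))
-32 + p(-11, -12)*97 = -32 + (-1/9 + sqrt(2)*(-11)**(3/2))*97 = -32 + (-1/9 + sqrt(2)*(-11*I*sqrt(11)))*97 = -32 + (-1/9 - 11*I*sqrt(22))*97 = -32 + (-97/9 - 1067*I*sqrt(22)) = -385/9 - 1067*I*sqrt(22)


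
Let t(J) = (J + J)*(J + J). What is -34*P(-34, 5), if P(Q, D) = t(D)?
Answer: -3400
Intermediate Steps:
t(J) = 4*J**2 (t(J) = (2*J)*(2*J) = 4*J**2)
P(Q, D) = 4*D**2
-34*P(-34, 5) = -136*5**2 = -136*25 = -34*100 = -3400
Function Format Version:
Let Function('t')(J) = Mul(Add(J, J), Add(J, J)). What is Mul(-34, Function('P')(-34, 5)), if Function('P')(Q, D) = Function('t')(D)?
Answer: -3400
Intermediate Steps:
Function('t')(J) = Mul(4, Pow(J, 2)) (Function('t')(J) = Mul(Mul(2, J), Mul(2, J)) = Mul(4, Pow(J, 2)))
Function('P')(Q, D) = Mul(4, Pow(D, 2))
Mul(-34, Function('P')(-34, 5)) = Mul(-34, Mul(4, Pow(5, 2))) = Mul(-34, Mul(4, 25)) = Mul(-34, 100) = -3400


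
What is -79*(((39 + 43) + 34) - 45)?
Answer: -5609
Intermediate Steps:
-79*(((39 + 43) + 34) - 45) = -79*((82 + 34) - 45) = -79*(116 - 45) = -79*71 = -5609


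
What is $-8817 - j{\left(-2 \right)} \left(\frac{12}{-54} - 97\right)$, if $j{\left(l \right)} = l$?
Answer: $- \frac{81103}{9} \approx -9011.4$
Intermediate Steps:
$-8817 - j{\left(-2 \right)} \left(\frac{12}{-54} - 97\right) = -8817 - - 2 \left(\frac{12}{-54} - 97\right) = -8817 - - 2 \left(12 \left(- \frac{1}{54}\right) - 97\right) = -8817 - - 2 \left(- \frac{2}{9} - 97\right) = -8817 - \left(-2\right) \left(- \frac{875}{9}\right) = -8817 - \frac{1750}{9} = - \frac{81103}{9}$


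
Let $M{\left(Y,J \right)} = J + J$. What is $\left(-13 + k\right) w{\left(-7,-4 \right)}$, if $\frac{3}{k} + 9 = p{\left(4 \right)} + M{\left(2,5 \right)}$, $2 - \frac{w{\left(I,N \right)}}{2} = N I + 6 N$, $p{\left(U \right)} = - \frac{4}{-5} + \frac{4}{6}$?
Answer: $\frac{1744}{37} \approx 47.135$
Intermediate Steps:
$M{\left(Y,J \right)} = 2 J$
$p{\left(U \right)} = \frac{22}{15}$ ($p{\left(U \right)} = \left(-4\right) \left(- \frac{1}{5}\right) + 4 \cdot \frac{1}{6} = \frac{4}{5} + \frac{2}{3} = \frac{22}{15}$)
$w{\left(I,N \right)} = 4 - 12 N - 2 I N$ ($w{\left(I,N \right)} = 4 - 2 \left(N I + 6 N\right) = 4 - 2 \left(I N + 6 N\right) = 4 - 2 \left(6 N + I N\right) = 4 - \left(12 N + 2 I N\right) = 4 - 12 N - 2 I N$)
$k = \frac{45}{37}$ ($k = \frac{3}{-9 + \left(\frac{22}{15} + 2 \cdot 5\right)} = \frac{3}{-9 + \left(\frac{22}{15} + 10\right)} = \frac{3}{-9 + \frac{172}{15}} = \frac{3}{\frac{37}{15}} = 3 \cdot \frac{15}{37} = \frac{45}{37} \approx 1.2162$)
$\left(-13 + k\right) w{\left(-7,-4 \right)} = \left(-13 + \frac{45}{37}\right) \left(4 - -48 - \left(-14\right) \left(-4\right)\right) = - \frac{436 \left(4 + 48 - 56\right)}{37} = \left(- \frac{436}{37}\right) \left(-4\right) = \frac{1744}{37}$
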